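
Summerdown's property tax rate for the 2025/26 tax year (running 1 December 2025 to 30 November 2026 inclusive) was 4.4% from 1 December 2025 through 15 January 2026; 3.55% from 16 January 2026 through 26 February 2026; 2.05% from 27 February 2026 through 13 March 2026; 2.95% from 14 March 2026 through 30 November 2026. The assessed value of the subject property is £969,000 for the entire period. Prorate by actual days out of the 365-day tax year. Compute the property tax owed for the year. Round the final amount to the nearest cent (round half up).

1 December 2025 – 15 January 2026: 46 days at 4.4% → £969,000 × 4.4% × 46/365 = £5,373.3041
16 January – 26 February 2026: 42 days at 3.55% → £969,000 × 3.55% × 42/365 = £3,958.2986
27 February – 13 March 2026: 15 days at 2.05% → £969,000 × 2.05% × 15/365 = £816.3493
14 March – 30 November 2026: 262 days at 2.95% → £969,000 × 2.95% × 262/365 = £20,518.9068
Total = £30,666.8589

£30,666.86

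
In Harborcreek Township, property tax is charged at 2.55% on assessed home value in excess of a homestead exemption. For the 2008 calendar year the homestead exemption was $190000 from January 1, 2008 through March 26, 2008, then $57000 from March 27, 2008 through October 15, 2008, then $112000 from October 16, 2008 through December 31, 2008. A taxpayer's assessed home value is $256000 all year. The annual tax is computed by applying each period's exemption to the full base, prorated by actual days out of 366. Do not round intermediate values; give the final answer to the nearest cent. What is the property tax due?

January 1 – March 26, 2008: 86 days, exemption $190000 → ($256000 − $190000) × 2.55% × 86/366 = $395.4590
March 27 – October 15, 2008: 203 days, exemption $57000 → ($256000 − $57000) × 2.55% × 203/366 = $2814.5451
October 16 – December 31, 2008: 77 days, exemption $112000 → ($256000 − $112000) × 2.55% × 77/366 = $772.5246
Total = $3982.5287

$3982.53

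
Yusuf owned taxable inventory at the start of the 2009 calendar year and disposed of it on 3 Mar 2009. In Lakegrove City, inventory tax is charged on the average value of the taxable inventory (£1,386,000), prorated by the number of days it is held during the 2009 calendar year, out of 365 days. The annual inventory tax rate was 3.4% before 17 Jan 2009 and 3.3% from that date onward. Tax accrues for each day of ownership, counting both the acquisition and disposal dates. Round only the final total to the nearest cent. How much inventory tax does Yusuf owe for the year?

£7,829.95

1 Jan – 16 Jan 2009: 16 days at 3.4% → £1,386,000 × 3.4% × 16/365 = £2,065.7096
17 Jan – 3 Mar 2009: 46 days at 3.3% → £1,386,000 × 3.3% × 46/365 = £5,764.2411
Total = £7,829.9507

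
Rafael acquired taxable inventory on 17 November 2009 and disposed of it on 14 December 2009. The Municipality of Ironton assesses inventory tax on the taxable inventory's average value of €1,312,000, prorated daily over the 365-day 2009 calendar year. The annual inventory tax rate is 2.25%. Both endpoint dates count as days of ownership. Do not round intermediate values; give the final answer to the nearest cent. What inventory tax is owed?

€2,264.55

Days held (17 November – 14 December 2009): 28 out of 365
Tax = €1,312,000 × 2.25% × 28/365 = €2,264.5479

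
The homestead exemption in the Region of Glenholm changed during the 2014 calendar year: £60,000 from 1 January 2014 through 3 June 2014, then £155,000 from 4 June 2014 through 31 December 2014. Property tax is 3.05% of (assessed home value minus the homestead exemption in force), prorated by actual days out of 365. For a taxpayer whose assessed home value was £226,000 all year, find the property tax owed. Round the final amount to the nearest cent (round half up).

1 January – 3 June 2014: 154 days, exemption £60,000 → (£226,000 − £60,000) × 3.05% × 154/365 = £2,136.1699
4 June – 31 December 2014: 211 days, exemption £155,000 → (£226,000 − £155,000) × 3.05% × 211/365 = £1,251.8370
Total = £3,388.0068

£3,388.01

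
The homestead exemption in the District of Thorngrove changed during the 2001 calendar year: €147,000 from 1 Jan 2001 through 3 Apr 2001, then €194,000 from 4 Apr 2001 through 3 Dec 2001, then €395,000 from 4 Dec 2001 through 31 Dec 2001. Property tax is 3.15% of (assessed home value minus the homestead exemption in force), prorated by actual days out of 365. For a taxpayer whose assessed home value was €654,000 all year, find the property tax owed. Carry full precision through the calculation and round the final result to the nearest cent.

€14,381.52

1 Jan – 3 Apr 2001: 93 days, exemption €147,000 → (€654,000 − €147,000) × 3.15% × 93/365 = €4,069.1959
4 Apr – 3 Dec 2001: 244 days, exemption €194,000 → (€654,000 − €194,000) × 3.15% × 244/365 = €9,686.4658
4 Dec – 31 Dec 2001: 28 days, exemption €395,000 → (€654,000 − €395,000) × 3.15% × 28/365 = €625.8575
Total = €14,381.5192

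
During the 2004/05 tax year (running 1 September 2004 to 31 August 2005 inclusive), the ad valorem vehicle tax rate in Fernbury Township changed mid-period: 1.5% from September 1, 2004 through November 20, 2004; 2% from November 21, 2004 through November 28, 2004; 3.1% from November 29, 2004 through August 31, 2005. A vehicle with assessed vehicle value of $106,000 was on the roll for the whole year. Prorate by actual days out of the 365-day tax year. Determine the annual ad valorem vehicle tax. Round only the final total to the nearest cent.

$2,884.07

September 1 – November 20, 2004: 81 days at 1.5% → $106,000 × 1.5% × 81/365 = $352.8493
November 21 – November 28, 2004: 8 days at 2% → $106,000 × 2% × 8/365 = $46.4658
November 29, 2004 – August 31, 2005: 276 days at 3.1% → $106,000 × 3.1% × 276/365 = $2,484.7562
Total = $2,884.0712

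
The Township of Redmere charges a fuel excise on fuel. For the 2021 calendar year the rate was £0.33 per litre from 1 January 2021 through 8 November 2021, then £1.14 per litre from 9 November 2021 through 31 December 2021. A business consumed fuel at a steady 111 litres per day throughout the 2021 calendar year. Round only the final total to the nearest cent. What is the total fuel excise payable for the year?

£18135.18

1 January – 8 November 2021: 312 days × 111 litres/day = 34,632 litres at £0.33/litre → £11428.56
9 November – 31 December 2021: 53 days × 111 litres/day = 5,883 litres at £1.14/litre → £6706.62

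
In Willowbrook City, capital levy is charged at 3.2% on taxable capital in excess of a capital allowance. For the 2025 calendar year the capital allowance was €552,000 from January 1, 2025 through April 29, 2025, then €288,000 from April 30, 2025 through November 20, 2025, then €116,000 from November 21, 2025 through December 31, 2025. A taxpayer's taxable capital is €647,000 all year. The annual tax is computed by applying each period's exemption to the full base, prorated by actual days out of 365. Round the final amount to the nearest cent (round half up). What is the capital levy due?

€9,351.98

January 1 – April 29, 2025: 119 days, exemption €552,000 → (€647,000 − €552,000) × 3.2% × 119/365 = €991.1233
April 30 – November 20, 2025: 205 days, exemption €288,000 → (€647,000 − €288,000) × 3.2% × 205/365 = €6,452.1644
November 21 – December 31, 2025: 41 days, exemption €116,000 → (€647,000 − €116,000) × 3.2% × 41/365 = €1,908.6904
Total = €9,351.9781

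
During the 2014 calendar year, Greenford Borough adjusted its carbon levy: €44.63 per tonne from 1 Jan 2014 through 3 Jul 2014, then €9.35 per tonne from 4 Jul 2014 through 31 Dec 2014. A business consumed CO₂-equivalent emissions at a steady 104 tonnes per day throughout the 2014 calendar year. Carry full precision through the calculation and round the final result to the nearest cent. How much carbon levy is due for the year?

1 Jan – 3 Jul 2014: 184 days × 104 tonnes/day = 19,136 tonnes at €44.63/tonne → €854039.68
4 Jul – 31 Dec 2014: 181 days × 104 tonnes/day = 18,824 tonnes at €9.35/tonne → €176004.40

€1030044.08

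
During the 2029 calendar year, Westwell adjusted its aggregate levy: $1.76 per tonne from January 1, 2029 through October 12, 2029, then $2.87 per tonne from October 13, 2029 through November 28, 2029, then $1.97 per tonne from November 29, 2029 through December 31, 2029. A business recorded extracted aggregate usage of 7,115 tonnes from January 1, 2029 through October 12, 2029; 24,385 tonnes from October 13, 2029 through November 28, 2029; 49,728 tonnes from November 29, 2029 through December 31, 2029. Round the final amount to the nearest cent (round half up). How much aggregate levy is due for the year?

January 1 – October 12, 2029: 7,115 tonnes at $1.76/tonne → $12,522.40
October 13 – November 28, 2029: 24,385 tonnes at $2.87/tonne → $69,984.95
November 29 – December 31, 2029: 49,728 tonnes at $1.97/tonne → $97,964.16

$180,471.51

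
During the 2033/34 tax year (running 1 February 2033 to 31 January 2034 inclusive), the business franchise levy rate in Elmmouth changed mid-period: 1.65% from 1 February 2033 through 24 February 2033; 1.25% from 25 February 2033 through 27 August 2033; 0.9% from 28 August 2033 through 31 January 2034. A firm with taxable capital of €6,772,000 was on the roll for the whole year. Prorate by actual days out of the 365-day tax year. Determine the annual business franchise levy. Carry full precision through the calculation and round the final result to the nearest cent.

€76,236.02

1 February – 24 February 2033: 24 days at 1.65% → €6,772,000 × 1.65% × 24/365 = €7,347.1562
25 February – 27 August 2033: 184 days at 1.25% → €6,772,000 × 1.25% × 184/365 = €42,672.8767
28 August 2033 – 31 January 2034: 157 days at 0.9% → €6,772,000 × 0.9% × 157/365 = €26,215.9890
Total = €76,236.0219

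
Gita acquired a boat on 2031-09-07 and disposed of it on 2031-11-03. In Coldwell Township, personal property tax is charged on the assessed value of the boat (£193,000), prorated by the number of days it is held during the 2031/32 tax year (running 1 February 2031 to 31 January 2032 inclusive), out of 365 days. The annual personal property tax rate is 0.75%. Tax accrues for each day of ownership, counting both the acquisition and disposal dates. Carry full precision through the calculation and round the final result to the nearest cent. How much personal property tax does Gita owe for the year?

£230.01

Days held (2031-09-07 to 2031-11-03): 58 out of 365
Tax = £193,000 × 0.75% × 58/365 = £230.0137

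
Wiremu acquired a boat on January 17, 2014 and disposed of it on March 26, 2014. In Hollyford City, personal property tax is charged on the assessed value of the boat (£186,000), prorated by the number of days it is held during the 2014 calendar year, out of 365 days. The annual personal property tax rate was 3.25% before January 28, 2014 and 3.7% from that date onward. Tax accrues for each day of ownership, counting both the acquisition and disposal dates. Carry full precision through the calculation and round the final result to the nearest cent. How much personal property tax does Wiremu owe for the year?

January 17 – January 27, 2014: 11 days at 3.25% → £186,000 × 3.25% × 11/365 = £182.1781
January 28 – March 26, 2014: 58 days at 3.7% → £186,000 × 3.7% × 58/365 = £1,093.5781
Total = £1,275.7562

£1,275.76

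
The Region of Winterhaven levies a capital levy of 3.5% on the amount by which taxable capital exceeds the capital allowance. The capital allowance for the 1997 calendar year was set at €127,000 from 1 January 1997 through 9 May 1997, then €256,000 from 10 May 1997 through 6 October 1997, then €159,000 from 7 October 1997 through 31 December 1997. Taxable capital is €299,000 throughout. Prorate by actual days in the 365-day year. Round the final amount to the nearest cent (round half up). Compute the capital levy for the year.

€3,900.63

1 January – 9 May 1997: 129 days, exemption €127,000 → (€299,000 − €127,000) × 3.5% × 129/365 = €2,127.6164
10 May – 6 October 1997: 150 days, exemption €256,000 → (€299,000 − €256,000) × 3.5% × 150/365 = €618.4932
7 October – 31 December 1997: 86 days, exemption €159,000 → (€299,000 − €159,000) × 3.5% × 86/365 = €1,154.5205
Total = €3,900.6301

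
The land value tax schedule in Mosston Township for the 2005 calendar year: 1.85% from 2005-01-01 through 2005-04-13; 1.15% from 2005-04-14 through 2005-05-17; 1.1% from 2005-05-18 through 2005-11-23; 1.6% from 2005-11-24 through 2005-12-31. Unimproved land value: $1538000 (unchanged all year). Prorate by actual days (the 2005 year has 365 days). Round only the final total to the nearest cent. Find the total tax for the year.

2005-01-01 to 2005-04-13: 103 days at 1.85% → $1538000 × 1.85% × 103/365 = $8029.2027
2005-04-14 to 2005-05-17: 34 days at 1.15% → $1538000 × 1.15% × 34/365 = $1647.5562
2005-05-18 to 2005-11-23: 190 days at 1.1% → $1538000 × 1.1% × 190/365 = $8806.6301
2005-11-24 to 2005-12-31: 38 days at 1.6% → $1538000 × 1.6% × 38/365 = $2561.9288
Total = $21045.3178

$21045.32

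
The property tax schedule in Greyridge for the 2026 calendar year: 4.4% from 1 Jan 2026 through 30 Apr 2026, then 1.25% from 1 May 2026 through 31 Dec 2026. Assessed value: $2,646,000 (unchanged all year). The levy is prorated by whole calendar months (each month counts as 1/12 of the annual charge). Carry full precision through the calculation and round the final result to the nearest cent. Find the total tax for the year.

$60,858.00

1 Jan – 30 Apr 2026: 4 months at 4.4% → $2,646,000 × 4.4% × 4/12 = $38,808.0000
1 May – 31 Dec 2026: 8 months at 1.25% → $2,646,000 × 1.25% × 8/12 = $22,050.0000
Total = $60,858.0000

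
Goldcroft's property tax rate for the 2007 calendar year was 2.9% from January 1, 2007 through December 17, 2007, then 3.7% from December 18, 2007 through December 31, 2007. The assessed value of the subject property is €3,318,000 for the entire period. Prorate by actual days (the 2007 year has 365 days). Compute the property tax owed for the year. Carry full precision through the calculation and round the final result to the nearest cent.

January 1 – December 17, 2007: 351 days at 2.9% → €3,318,000 × 2.9% × 351/365 = €92,531.2932
December 18 – December 31, 2007: 14 days at 3.7% → €3,318,000 × 3.7% × 14/365 = €4,708.8329
Total = €97,240.1260

€97,240.13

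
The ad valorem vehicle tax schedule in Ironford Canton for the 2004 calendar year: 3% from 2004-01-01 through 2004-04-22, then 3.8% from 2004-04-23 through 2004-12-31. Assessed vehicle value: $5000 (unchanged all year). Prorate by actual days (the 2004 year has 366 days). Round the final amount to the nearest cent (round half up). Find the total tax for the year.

$177.65

2004-01-01 to 2004-04-22: 113 days at 3% → $5000 × 3% × 113/366 = $46.3115
2004-04-23 to 2004-12-31: 253 days at 3.8% → $5000 × 3.8% × 253/366 = $131.3388
Total = $177.6503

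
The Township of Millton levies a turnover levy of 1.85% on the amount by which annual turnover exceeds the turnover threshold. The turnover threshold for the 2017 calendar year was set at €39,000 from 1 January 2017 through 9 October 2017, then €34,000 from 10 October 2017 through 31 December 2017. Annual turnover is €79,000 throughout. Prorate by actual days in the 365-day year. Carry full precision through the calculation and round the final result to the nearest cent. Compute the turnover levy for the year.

1 January – 9 October 2017: 282 days, exemption €39,000 → (€79,000 − €39,000) × 1.85% × 282/365 = €571.7260
10 October – 31 December 2017: 83 days, exemption €34,000 → (€79,000 − €34,000) × 1.85% × 83/365 = €189.3082
Total = €761.0342

€761.03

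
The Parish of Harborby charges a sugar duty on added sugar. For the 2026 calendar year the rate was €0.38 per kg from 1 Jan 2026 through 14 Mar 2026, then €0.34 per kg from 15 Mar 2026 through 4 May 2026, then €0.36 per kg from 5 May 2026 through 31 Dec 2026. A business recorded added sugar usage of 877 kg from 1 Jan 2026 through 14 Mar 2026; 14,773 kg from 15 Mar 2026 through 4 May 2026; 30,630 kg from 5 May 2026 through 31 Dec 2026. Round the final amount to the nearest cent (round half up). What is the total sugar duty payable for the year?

€16,382.88

1 Jan – 14 Mar 2026: 877 kg at €0.38/kg → €333.26
15 Mar – 4 May 2026: 14,773 kg at €0.34/kg → €5,022.82
5 May – 31 Dec 2026: 30,630 kg at €0.36/kg → €11,026.80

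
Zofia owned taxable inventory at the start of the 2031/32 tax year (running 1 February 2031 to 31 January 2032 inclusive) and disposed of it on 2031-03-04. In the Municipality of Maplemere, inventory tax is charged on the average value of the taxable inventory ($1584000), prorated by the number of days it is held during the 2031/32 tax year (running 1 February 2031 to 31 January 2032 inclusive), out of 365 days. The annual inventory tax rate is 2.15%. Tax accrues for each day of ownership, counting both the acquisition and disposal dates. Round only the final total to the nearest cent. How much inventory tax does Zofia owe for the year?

$2985.73

Days held (2031-02-01 to 2031-03-04): 32 out of 365
Tax = $1584000 × 2.15% × 32/365 = $2985.7315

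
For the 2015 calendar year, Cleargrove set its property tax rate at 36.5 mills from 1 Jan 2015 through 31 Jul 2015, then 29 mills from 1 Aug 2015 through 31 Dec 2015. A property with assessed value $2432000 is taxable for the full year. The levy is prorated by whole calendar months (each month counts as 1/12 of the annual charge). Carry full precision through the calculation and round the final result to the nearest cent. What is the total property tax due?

$81168.00

1 Jan – 31 Jul 2015: 7 months at 36.5 mills → $2432000 × 3.65% × 7/12 = $51781.3333
1 Aug – 31 Dec 2015: 5 months at 29 mills → $2432000 × 2.9% × 5/12 = $29386.6667
Total = $81168.0000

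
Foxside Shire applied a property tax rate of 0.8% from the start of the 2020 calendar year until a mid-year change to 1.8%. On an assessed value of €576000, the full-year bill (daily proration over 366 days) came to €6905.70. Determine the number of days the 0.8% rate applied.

220 days

Let d = days at the first rate; then 366 − d days at the second rate.
€576000 × [0.8%·d + 1.8%·(366−d)] / 366 = €6905.70
Solving gives d = 220, so the new rate took effect on 8 Aug 2020.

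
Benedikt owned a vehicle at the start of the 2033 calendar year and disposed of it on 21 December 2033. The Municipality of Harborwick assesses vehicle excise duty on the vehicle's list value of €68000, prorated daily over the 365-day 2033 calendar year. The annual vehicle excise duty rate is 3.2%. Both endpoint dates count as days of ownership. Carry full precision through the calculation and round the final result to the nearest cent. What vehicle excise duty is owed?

Days held (1 January – 21 December 2033): 355 out of 365
Tax = €68000 × 3.2% × 355/365 = €2116.3836

€2116.38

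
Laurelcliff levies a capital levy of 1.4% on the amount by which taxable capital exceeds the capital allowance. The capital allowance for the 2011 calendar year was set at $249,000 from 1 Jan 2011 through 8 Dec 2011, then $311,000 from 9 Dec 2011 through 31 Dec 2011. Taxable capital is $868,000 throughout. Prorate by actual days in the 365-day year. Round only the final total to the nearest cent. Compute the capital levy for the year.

$8,611.30

1 Jan – 8 Dec 2011: 342 days, exemption $249,000 → ($868,000 − $249,000) × 1.4% × 342/365 = $8,119.9233
9 Dec – 31 Dec 2011: 23 days, exemption $311,000 → ($868,000 − $311,000) × 1.4% × 23/365 = $491.3808
Total = $8,611.3041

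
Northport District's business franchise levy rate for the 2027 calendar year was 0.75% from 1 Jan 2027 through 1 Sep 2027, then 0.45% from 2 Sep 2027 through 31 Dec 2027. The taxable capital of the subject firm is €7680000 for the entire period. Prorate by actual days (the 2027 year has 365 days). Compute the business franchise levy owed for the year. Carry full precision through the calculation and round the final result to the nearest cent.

1 Jan – 1 Sep 2027: 244 days at 0.75% → €7680000 × 0.75% × 244/365 = €38505.2055
2 Sep – 31 Dec 2027: 121 days at 0.45% → €7680000 × 0.45% × 121/365 = €11456.8767
Total = €49962.0822

€49962.08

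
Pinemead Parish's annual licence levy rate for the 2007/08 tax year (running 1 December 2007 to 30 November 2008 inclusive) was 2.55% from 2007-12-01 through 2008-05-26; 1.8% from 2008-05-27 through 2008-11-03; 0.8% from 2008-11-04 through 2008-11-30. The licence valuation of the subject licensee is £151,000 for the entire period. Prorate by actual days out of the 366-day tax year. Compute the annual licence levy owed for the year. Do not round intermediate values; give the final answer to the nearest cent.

2007-12-01 to 2008-05-26: 178 days at 2.55% → £151,000 × 2.55% × 178/366 = £1,872.6475
2008-05-27 to 2008-11-03: 161 days at 1.8% → £151,000 × 1.8% × 161/366 = £1,195.6230
2008-11-04 to 2008-11-30: 27 days at 0.8% → £151,000 × 0.8% × 27/366 = £89.1148
Total = £3,157.3852

£3,157.39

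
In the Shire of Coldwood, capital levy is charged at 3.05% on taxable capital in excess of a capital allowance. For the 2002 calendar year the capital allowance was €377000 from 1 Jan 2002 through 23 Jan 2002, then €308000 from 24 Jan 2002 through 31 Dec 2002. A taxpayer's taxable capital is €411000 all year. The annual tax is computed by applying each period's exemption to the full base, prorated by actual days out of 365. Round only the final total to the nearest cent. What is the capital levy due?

1 Jan – 23 Jan 2002: 23 days, exemption €377000 → (€411000 − €377000) × 3.05% × 23/365 = €65.3452
24 Jan – 31 Dec 2002: 342 days, exemption €308000 → (€411000 − €308000) × 3.05% × 342/365 = €2943.5425
Total = €3008.8877

€3008.89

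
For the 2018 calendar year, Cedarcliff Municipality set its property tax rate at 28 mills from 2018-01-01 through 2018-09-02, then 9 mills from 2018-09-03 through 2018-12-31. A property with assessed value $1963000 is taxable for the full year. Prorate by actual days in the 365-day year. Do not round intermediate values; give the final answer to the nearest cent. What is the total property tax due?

2018-01-01 to 2018-09-02: 245 days at 28 mills → $1963000 × 2.8% × 245/365 = $36893.6438
2018-09-03 to 2018-12-31: 120 days at 9 mills → $1963000 × 0.9% × 120/365 = $5808.3288
Total = $42701.9726

$42701.97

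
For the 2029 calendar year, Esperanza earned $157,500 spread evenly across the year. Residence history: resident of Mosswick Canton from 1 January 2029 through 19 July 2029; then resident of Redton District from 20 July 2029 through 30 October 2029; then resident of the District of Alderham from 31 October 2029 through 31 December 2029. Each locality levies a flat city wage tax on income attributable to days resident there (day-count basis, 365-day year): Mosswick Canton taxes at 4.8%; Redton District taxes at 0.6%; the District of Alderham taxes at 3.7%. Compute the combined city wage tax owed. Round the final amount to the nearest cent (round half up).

Mosswick Canton, 1 January – 19 July 2029: 200 days → $157,500 × 4.8% × 200/365 = $4,142.4658
Redton District, 20 July – 30 October 2029: 103 days → $157,500 × 0.6% × 103/365 = $266.6712
The District of Alderham, 31 October – 31 December 2029: 62 days → $157,500 × 3.7% × 62/365 = $989.8767
Total = $5,399.0137

$5,399.01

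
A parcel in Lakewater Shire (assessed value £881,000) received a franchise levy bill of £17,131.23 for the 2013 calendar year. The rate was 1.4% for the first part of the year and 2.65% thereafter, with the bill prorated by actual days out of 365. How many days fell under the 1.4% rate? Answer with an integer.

Let d = days at the first rate; then 365 − d days at the second rate.
£881,000 × [1.4%·d + 2.65%·(365−d)] / 365 = £17,131.23
Solving gives d = 206, so the new rate took effect on July 26, 2013.

206 days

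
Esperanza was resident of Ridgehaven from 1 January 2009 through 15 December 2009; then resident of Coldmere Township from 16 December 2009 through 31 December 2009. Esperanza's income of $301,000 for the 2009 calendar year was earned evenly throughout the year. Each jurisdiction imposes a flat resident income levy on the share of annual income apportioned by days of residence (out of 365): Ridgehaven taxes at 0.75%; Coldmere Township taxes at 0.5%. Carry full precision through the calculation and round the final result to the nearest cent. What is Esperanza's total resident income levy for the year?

$2,224.51

Ridgehaven, 1 January – 15 December 2009: 349 days → $301,000 × 0.75% × 349/365 = $2,158.5411
Coldmere Township, 16 December – 31 December 2009: 16 days → $301,000 × 0.5% × 16/365 = $65.9726
Total = $2,224.5137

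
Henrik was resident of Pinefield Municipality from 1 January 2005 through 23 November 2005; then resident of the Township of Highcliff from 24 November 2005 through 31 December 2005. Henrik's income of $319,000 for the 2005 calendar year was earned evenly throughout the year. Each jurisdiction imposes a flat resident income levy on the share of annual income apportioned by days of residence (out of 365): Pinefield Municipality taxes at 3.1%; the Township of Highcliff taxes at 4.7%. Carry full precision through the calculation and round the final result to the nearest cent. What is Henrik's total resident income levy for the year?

Pinefield Municipality, 1 January – 23 November 2005: 327 days → $319,000 × 3.1% × 327/365 = $8,859.4603
The Township of Highcliff, 24 November – 31 December 2005: 38 days → $319,000 × 4.7% × 38/365 = $1,560.9151
Total = $10,420.3753

$10,420.38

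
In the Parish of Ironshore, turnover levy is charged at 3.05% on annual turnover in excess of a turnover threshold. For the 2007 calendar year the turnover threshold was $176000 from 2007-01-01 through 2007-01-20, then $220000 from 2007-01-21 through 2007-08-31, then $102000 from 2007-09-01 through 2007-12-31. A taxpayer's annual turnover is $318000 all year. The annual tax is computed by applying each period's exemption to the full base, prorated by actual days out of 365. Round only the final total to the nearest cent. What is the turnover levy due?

$4265.49

2007-01-01 to 2007-01-20: 20 days, exemption $176000 → ($318000 − $176000) × 3.05% × 20/365 = $237.3151
2007-01-21 to 2007-08-31: 223 days, exemption $220000 → ($318000 − $220000) × 3.05% × 223/365 = $1826.1562
2007-09-01 to 2007-12-31: 122 days, exemption $102000 → ($318000 − $102000) × 3.05% × 122/365 = $2202.0164
Total = $4265.4877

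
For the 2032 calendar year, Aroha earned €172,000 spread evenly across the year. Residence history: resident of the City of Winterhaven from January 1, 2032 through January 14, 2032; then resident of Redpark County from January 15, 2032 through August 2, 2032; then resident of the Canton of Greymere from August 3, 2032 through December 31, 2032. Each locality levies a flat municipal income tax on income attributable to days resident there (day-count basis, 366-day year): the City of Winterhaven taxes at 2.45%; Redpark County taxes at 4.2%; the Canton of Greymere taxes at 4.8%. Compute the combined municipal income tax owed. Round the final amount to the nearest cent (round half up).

The City of Winterhaven, January 1 – January 14, 2032: 14 days → €172,000 × 2.45% × 14/366 = €161.1913
Redpark County, January 15 – August 2, 2032: 201 days → €172,000 × 4.2% × 201/366 = €3,967.2787
The Canton of Greymere, August 3 – December 31, 2032: 151 days → €172,000 × 4.8% × 151/366 = €3,406.1639
Total = €7,534.6339

€7,534.63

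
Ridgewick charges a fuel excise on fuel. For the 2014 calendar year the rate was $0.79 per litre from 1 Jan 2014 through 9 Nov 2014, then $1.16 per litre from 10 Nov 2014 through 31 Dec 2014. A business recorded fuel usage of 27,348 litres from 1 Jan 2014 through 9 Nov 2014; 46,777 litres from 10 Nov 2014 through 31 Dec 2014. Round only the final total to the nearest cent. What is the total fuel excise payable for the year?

1 Jan – 9 Nov 2014: 27,348 litres at $0.79/litre → $21,604.92
10 Nov – 31 Dec 2014: 46,777 litres at $1.16/litre → $54,261.32

$75,866.24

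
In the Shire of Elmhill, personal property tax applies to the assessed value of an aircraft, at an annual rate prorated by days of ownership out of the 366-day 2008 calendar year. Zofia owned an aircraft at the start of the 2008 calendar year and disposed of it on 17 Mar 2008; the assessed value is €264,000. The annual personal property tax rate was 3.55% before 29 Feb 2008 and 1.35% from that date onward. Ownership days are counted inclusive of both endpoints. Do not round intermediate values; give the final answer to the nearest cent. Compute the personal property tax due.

€1,686.07

1 Jan – 28 Feb 2008: 59 days at 3.55% → €264,000 × 3.55% × 59/366 = €1,510.7869
29 Feb – 17 Mar 2008: 18 days at 1.35% → €264,000 × 1.35% × 18/366 = €175.2787
Total = €1,686.0656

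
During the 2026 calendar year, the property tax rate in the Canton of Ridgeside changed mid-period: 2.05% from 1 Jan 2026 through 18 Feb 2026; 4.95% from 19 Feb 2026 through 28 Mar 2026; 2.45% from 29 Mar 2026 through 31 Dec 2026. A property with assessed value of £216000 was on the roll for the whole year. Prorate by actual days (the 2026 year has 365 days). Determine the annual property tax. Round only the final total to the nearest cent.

£5738.20

1 Jan – 18 Feb 2026: 49 days at 2.05% → £216000 × 2.05% × 49/365 = £594.4438
19 Feb – 28 Mar 2026: 38 days at 4.95% → £216000 × 4.95% × 38/365 = £1113.1397
29 Mar – 31 Dec 2026: 278 days at 2.45% → £216000 × 2.45% × 278/365 = £4030.6192
Total = £5738.2027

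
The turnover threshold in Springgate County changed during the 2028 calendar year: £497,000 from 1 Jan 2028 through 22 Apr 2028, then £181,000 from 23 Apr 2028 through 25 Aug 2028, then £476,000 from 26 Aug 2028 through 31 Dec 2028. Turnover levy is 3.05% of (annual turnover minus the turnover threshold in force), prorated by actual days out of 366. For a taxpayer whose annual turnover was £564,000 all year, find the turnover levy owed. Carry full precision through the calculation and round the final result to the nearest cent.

£5,559.17

1 Jan – 22 Apr 2028: 113 days, exemption £497,000 → (£564,000 − £497,000) × 3.05% × 113/366 = £630.9167
23 Apr – 25 Aug 2028: 125 days, exemption £181,000 → (£564,000 − £181,000) × 3.05% × 125/366 = £3,989.5833
26 Aug – 31 Dec 2028: 128 days, exemption £476,000 → (£564,000 − £476,000) × 3.05% × 128/366 = £938.6667
Total = £5,559.1667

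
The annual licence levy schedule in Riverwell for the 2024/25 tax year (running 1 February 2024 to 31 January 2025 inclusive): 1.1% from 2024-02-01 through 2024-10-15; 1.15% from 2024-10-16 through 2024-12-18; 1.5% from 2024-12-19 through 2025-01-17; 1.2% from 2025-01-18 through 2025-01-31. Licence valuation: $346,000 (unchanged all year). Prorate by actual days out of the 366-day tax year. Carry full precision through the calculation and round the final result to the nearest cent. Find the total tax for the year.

2024-02-01 to 2024-10-15: 258 days at 1.1% → $346,000 × 1.1% × 258/366 = $2,682.9180
2024-10-16 to 2024-12-18: 64 days at 1.15% → $346,000 × 1.15% × 64/366 = $695.7814
2024-12-19 to 2025-01-17: 30 days at 1.5% → $346,000 × 1.5% × 30/366 = $425.4098
2025-01-18 to 2025-01-31: 14 days at 1.2% → $346,000 × 1.2% × 14/366 = $158.8197
Total = $3,962.9290

$3,962.93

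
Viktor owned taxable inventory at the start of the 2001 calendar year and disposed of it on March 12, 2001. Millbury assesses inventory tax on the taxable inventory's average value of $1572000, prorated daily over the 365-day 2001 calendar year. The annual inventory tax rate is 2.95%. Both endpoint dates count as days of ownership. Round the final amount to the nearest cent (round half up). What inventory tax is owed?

Days held (January 1 – March 12, 2001): 71 out of 365
Tax = $1572000 × 2.95% × 71/365 = $9020.6959

$9020.70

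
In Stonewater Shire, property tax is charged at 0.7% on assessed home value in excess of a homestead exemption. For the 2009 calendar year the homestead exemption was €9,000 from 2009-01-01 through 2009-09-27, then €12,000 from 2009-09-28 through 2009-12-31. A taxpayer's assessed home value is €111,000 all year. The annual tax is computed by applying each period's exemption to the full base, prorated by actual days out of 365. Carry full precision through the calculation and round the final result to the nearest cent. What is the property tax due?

2009-01-01 to 2009-09-27: 270 days, exemption €9,000 → (€111,000 − €9,000) × 0.7% × 270/365 = €528.1644
2009-09-28 to 2009-12-31: 95 days, exemption €12,000 → (€111,000 − €12,000) × 0.7% × 95/365 = €180.3699
Total = €708.5342

€708.53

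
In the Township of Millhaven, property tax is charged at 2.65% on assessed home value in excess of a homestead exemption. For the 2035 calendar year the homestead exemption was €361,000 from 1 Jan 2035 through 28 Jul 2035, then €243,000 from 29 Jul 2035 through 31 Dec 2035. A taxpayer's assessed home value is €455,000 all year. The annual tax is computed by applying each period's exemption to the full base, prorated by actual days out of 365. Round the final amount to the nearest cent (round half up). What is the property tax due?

€3,827.47

1 Jan – 28 Jul 2035: 209 days, exemption €361,000 → (€455,000 − €361,000) × 2.65% × 209/365 = €1,426.3534
29 Jul – 31 Dec 2035: 156 days, exemption €243,000 → (€455,000 − €243,000) × 2.65% × 156/365 = €2,401.1178
Total = €3,827.4712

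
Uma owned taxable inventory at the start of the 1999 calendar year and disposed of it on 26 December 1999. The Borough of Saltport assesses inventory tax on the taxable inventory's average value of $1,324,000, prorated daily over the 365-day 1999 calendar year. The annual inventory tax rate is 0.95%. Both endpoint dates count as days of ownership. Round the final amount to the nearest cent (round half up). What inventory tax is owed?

$12,405.70

Days held (1 January – 26 December 1999): 360 out of 365
Tax = $1,324,000 × 0.95% × 360/365 = $12,405.6986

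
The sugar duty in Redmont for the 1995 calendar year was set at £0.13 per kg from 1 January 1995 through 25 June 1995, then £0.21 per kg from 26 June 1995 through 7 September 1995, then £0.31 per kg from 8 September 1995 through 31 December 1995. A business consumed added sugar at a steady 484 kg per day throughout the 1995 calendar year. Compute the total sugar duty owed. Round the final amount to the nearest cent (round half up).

£35,849.88

1 January – 25 June 1995: 176 days × 484 kg/day = 85,184 kg at £0.13/kg → £11,073.92
26 June – 7 September 1995: 74 days × 484 kg/day = 35,816 kg at £0.21/kg → £7,521.36
8 September – 31 December 1995: 115 days × 484 kg/day = 55,660 kg at £0.31/kg → £17,254.60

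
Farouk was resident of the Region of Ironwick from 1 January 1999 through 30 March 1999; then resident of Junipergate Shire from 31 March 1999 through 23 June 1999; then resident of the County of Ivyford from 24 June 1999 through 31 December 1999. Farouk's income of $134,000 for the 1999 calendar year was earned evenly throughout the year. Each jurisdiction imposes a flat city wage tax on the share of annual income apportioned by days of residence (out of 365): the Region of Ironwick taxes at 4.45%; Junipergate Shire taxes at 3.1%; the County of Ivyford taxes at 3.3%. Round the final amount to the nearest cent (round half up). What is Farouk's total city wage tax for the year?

The Region of Ironwick, 1 January – 30 March 1999: 89 days → $134,000 × 4.45% × 89/365 = $1,453.9918
Junipergate Shire, 31 March – 23 June 1999: 85 days → $134,000 × 3.1% × 85/365 = $967.3699
The County of Ivyford, 24 June – 31 December 1999: 191 days → $134,000 × 3.3% × 191/365 = $2,313.9781
Total = $4,735.3397

$4,735.34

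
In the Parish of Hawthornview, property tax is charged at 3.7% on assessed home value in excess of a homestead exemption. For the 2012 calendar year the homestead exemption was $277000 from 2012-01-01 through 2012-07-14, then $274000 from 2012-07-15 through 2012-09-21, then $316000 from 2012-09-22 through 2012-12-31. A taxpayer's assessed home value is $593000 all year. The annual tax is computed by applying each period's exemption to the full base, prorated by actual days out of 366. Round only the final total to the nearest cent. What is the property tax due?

$11314.72

2012-01-01 to 2012-07-14: 196 days, exemption $277000 → ($593000 − $277000) × 3.7% × 196/366 = $6261.2896
2012-07-15 to 2012-09-21: 69 days, exemption $274000 → ($593000 − $274000) × 3.7% × 69/366 = $2225.1557
2012-09-22 to 2012-12-31: 101 days, exemption $316000 → ($593000 − $316000) × 3.7% × 101/366 = $2828.2760
Total = $11314.7213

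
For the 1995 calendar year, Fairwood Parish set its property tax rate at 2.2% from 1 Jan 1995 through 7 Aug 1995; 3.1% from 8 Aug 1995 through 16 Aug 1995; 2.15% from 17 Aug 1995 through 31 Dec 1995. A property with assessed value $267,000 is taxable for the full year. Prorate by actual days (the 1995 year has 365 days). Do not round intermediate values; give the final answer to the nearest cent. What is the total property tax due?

1 Jan – 7 Aug 1995: 219 days at 2.2% → $267,000 × 2.2% × 219/365 = $3,524.4000
8 Aug – 16 Aug 1995: 9 days at 3.1% → $267,000 × 3.1% × 9/365 = $204.0904
17 Aug – 31 Dec 1995: 137 days at 2.15% → $267,000 × 2.15% × 137/365 = $2,154.6534
Total = $5,883.1438

$5,883.14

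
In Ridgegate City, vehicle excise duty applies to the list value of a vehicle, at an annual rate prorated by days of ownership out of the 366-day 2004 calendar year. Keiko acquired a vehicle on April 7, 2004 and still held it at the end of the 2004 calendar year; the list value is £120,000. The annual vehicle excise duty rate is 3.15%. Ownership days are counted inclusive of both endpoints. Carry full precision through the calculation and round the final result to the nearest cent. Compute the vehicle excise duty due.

£2,778.20

Days held (April 7 – December 31, 2004): 269 out of 366
Tax = £120,000 × 3.15% × 269/366 = £2,778.1967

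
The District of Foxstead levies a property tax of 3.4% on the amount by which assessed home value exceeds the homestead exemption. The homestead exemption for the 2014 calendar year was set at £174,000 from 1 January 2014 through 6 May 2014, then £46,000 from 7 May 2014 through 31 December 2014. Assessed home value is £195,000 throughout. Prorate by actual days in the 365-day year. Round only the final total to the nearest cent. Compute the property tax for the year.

1 January – 6 May 2014: 126 days, exemption £174,000 → (£195,000 − £174,000) × 3.4% × 126/365 = £246.4767
7 May – 31 December 2014: 239 days, exemption £46,000 → (£195,000 − £46,000) × 3.4% × 239/365 = £3,317.1890
Total = £3,563.6658

£3,563.67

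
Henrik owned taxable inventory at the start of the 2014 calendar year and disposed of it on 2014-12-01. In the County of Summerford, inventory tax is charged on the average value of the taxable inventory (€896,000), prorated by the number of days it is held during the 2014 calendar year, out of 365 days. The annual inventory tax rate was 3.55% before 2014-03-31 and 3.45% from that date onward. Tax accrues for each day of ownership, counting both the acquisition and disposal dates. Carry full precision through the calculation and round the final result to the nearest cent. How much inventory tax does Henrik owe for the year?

2014-01-01 to 2014-03-30: 89 days at 3.55% → €896,000 × 3.55% × 89/365 = €7,755.9233
2014-03-31 to 2014-12-01: 246 days at 3.45% → €896,000 × 3.45% × 246/365 = €20,833.8411
Total = €28,589.7644

€28,589.76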